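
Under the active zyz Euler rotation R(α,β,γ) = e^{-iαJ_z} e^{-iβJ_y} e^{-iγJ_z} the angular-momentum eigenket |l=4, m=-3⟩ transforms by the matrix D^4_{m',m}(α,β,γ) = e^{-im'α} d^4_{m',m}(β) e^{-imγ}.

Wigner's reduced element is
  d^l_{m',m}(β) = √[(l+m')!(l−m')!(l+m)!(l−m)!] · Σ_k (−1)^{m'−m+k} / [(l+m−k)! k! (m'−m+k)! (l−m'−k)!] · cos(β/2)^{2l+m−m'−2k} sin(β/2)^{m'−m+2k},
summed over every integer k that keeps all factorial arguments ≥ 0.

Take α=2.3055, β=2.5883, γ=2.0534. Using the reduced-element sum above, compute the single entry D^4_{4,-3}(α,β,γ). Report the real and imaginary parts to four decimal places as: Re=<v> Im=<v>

Split into d^4_{4,-3}(β=2.5883) × two z-phases.
With c≡cos(β/2)=0.273131 and s≡sin(β/2)=0.961977, N=[40320·1·1·5040]^{1/2}=14255.272709
Admissible k: 0..0 (factorial args all ≥0)
  k=0: (−1)^7·14255.2727/(5040)·0.2731^1·0.9620^7 = -0.588936
d^4_{4,-3}(2.5883) = -0.588936
D = (-0.979511-0.201391i)·(-0.588936)·(+0.992447-0.122676i) = +0.587062+0.046943i

Re=0.5871 Im=0.0469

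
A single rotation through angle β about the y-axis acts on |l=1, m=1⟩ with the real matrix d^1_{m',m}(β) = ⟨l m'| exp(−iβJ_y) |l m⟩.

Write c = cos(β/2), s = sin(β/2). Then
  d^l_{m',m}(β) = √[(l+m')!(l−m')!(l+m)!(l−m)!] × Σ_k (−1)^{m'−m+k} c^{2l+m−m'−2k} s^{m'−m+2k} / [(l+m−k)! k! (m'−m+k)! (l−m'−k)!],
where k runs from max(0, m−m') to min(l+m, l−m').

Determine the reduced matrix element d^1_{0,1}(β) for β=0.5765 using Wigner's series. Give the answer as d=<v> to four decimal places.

d^1_{0,1}(β=0.5765) via Wigner's sum:
Half-angle: c=0.958743, s=0.284275. N=√(1·1·2·1)=1.414214
k: max(0,(1)−(0))=1 … min(1+(1),1−(0))=1
  k=1: (−1)^0·1.4142/(1)·0.9587^1·0.2843^1 = +0.385439
d^1_{0,1}(0.5765) = +0.385439

d=0.3854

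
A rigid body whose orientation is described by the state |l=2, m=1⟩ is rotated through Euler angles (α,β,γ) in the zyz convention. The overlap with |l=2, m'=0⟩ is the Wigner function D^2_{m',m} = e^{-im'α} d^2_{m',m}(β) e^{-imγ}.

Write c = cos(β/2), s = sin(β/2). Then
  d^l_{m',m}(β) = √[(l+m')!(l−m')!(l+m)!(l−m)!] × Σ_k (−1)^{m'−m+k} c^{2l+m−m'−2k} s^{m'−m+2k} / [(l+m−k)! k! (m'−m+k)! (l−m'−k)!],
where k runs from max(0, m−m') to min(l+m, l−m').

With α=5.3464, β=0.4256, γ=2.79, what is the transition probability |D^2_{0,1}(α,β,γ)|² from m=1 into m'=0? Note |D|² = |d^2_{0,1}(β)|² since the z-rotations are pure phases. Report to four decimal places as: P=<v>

First d^2_{0,1}(β=0.4256), then the phase factors e^{-i(0)α} and e^{-i(1)γ}:
Half-angle: c=0.977443, s=0.211198. N=√(2·2·6·1)=4.898979
k: max(0,(1)−(0))=1 … min(2+(1),2−(0))=2
  k=1: (−1)^0·4.8990/(2)·0.9774^3·0.2112^1 = +0.483103
  k=2: (−1)^1·4.8990/(2)·0.9774^1·0.2112^3 = -0.022555
d^2_{0,1}(0.4256) = +0.483103 -0.022555 = +0.460548
|D^2_{0,1}|² = |d^2_{0,1}(β)|² = (+0.460548)² = 0.212105 (the z-rotation phases have unit modulus)

P=0.2121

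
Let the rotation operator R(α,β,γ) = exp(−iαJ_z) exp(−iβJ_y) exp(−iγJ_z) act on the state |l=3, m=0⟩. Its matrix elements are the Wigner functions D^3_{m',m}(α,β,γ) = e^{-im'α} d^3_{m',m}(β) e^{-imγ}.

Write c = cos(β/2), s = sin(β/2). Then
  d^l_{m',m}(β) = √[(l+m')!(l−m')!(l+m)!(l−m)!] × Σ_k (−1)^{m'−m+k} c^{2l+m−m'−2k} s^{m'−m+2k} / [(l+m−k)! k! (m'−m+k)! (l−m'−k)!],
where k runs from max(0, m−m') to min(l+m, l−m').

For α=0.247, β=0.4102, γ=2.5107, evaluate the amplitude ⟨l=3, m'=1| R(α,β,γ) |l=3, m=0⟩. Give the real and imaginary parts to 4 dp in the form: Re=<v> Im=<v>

D^3_{1,0}(0.247,0.4102,2.5107) = e^{-i·1·0.247}·d^3_{1,0}(0.4102)·e^{-i·0·2.5107}. Compute d first:
With c≡cos(β/2)=0.979041 and s≡sin(β/2)=0.203665, N=[24·2·6·6]^{1/2}=41.569219
k∈{0,1,2} keeps every argument non-negative
  k=0: (−1)^1·41.5692/(12)·0.9790^5·0.2037^1 = -0.634616
  k=1: (−1)^2·41.5692/(4)·0.9790^3·0.2037^3 = +0.082388
  k=2: (−1)^3·41.5692/(12)·0.9790^1·0.2037^5 = -0.001188
d^3_{1,0}(0.4102) = -0.634616 +0.082388 -0.001188 = -0.553416
Attach z-rotation phases: D = e^{-i(1)(0.247)}·(-0.553416)·e^{-i(0)(2.5107)} = -0.536620+0.135308i

Re=-0.5366 Im=0.1353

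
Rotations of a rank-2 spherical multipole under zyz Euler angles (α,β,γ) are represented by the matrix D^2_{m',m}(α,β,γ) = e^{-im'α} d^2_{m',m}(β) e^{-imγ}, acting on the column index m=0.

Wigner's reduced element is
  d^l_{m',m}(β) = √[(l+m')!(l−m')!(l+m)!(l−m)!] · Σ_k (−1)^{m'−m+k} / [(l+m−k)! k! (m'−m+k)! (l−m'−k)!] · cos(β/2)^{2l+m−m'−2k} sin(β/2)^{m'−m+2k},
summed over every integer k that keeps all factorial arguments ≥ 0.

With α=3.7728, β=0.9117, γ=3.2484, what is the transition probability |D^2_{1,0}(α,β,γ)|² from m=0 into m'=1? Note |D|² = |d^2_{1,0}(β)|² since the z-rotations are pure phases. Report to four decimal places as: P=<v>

D^2_{1,0}(3.7728,0.9117,3.2484) = e^{-i·1·3.7728}·d^2_{1,0}(0.9117)·e^{-i·0·3.2484}. Compute d first:
c=cos(0.9117/2)=0.897887, s=sin(0.9117/2)=0.440226; N=√[6·1·2·2]=4.898979
k∈{0,1} keeps every argument non-negative
  k=0: (−1)^1·4.8990/(2)·0.8979^3·0.4402^1 = -0.780578
  k=1: (−1)^2·4.8990/(2)·0.8979^1·0.4402^3 = +0.187639
d^2_{1,0}(0.9117) = -0.780578 +0.187639 = -0.592939
|D^2_{1,0}|² = |d^2_{1,0}(β)|² = (-0.592939)² = 0.351576 (the z-rotation phases have unit modulus)

P=0.3516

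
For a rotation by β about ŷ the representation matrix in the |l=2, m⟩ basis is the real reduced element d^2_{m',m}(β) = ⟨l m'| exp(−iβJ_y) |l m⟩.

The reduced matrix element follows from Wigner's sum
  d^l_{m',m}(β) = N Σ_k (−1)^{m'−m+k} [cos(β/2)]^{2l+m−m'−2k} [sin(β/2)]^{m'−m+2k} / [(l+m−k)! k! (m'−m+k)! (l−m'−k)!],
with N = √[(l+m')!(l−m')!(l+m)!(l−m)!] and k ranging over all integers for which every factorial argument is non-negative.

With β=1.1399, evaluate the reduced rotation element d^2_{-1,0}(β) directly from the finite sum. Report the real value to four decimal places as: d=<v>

d=0.4648

d^2_{-1,0}(β=1.1399) via Wigner's sum:
Half-angle: c=0.841928, s=0.539590. N=√(1·6·2·2)=4.898979
k: max(0,(0)−(-1))=1 … min(2+(0),2−(-1))=2
  k=1: (−1)^0·4.8990/(2)·0.8419^3·0.5396^1 = +0.788795
  k=2: (−1)^1·4.8990/(2)·0.8419^1·0.5396^3 = -0.323998
d^2_{-1,0}(1.1399) = +0.788795 -0.323998 = +0.464797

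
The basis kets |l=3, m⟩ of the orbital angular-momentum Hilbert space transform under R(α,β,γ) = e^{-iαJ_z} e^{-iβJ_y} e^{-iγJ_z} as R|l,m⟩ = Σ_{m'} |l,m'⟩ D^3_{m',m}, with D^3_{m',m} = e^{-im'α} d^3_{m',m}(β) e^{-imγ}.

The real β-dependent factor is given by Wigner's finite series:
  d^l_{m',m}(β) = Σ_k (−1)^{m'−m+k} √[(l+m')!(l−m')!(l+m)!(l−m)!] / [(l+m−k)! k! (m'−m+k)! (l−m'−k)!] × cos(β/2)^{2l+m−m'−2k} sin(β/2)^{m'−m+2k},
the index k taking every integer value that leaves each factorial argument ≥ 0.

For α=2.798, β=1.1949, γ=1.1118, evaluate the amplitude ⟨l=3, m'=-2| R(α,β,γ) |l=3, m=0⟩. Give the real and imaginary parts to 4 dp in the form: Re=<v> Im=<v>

First d^3_{-2,0}(β=1.1949), then the phase factors e^{-i(-2)α} and e^{-i(0)γ}:
With c≡cos(β/2)=0.826773 and s≡sin(β/2)=0.562536, N=[1·120·6·6]^{1/2}=65.726707
k: max(0,(0)−(-2))=2 … min(3+(0),3−(-2))=3
  k=2: (−1)^0·65.7267/(12)·0.8268^4·0.5625^2 = +0.809853
  k=3: (−1)^1·65.7267/(12)·0.8268^2·0.5625^4 = -0.374916
d^3_{-2,0}(1.1949) = +0.809853 -0.374916 = +0.434936
Attach z-rotation phases: D = e^{-i(-2)(2.798)}·(+0.434936)·e^{-i(0)(1.1118)} = +0.336221-0.275908i

Re=0.3362 Im=-0.2759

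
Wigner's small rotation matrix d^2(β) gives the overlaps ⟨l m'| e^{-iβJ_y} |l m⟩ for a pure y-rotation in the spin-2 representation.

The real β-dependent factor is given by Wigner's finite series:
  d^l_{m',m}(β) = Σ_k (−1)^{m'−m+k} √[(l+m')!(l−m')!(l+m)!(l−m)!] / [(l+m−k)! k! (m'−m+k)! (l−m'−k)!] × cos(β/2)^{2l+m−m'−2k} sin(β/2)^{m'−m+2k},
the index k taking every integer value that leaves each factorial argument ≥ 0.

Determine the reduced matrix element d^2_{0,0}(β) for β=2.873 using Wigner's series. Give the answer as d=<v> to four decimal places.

d^2_{0,0}(β=2.873) via Wigner's sum:
c=cos(2.873/2)=0.133893, s=sin(2.873/2)=0.990996; N=√[2·2·2·2]=4.000000
Admissible k: 0..2 (factorial args all ≥0)
  k=0: (−1)^0·4.0000/(4)·0.1339^4·0.9910^0 = +0.000321
  k=1: (−1)^1·4.0000/(1)·0.1339^2·0.9910^2 = -0.070424
  k=2: (−1)^2·4.0000/(4)·0.1339^0·0.9910^4 = +0.964467
d^2_{0,0}(2.873) = +0.000321 -0.070424 +0.964467 = +0.894364

d=0.8944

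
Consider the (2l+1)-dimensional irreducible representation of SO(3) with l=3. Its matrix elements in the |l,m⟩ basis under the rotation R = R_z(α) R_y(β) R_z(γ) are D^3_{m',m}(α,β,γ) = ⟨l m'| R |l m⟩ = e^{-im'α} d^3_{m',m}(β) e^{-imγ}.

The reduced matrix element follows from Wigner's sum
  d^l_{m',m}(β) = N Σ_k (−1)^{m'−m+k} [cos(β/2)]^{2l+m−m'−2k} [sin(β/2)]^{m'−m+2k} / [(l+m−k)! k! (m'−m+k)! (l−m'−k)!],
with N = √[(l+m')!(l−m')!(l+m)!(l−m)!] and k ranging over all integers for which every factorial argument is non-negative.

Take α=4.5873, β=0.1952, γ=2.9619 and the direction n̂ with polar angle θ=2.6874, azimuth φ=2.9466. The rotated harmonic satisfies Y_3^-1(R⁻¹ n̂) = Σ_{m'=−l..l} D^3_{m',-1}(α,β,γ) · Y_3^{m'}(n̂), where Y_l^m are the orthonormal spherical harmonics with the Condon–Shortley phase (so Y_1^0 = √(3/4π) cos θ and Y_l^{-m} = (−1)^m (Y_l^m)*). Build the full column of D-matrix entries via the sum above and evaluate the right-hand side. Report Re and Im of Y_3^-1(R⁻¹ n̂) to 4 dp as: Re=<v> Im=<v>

Re=-0.2090 Im=-0.3844

Need the full column D^3_{m',-1} for m'=−3..3 at α=4.5873, β=0.1952, γ=2.9619.
cos(β/2)=0.995241, sin(β/2)=0.097445
d^3_{-3,-1}: single k=2 term ⇒ +0.036081;  D = -0.019011-0.030666i
d^3_{-2,-1}: k∈[1..2] ⇒ +0.300885 -0.005769 = +0.295117;  D = +0.268267-0.122991i
d^3_{-1,-1}: k∈[0..2] ⇒ +0.971783 -0.074529 +0.000536 = +0.897790;  D = +0.269413+0.856413i
d^3_{0,-1}: k∈[0..2] ⇒ -0.329603 +0.009479 -0.000030 = -0.320154;  D = +0.315000-0.057220i
d^3_{1,-1}: k∈[0..2] ⇒ +0.055896 -0.000714 +0.000001 = +0.055183;  D = -0.003012-0.055101i
d^3_{2,-1}: k∈[0..1] ⇒ -0.005769 +0.000028 = -0.005741;  D = -0.005727-0.000404i
d^3_{3,-1}: single k=0 term ⇒ +0.000346;  D = -0.000067+0.000339i
Y_3^{m'}(θ=2.6874,φ=2.9466) and Σ D·Y over m':
  (-0.0190-0.0307i)·(-0.0294-0.0195i)  (+0.2683-0.1230i)·(-0.1635-0.0672i)  (+0.2694+0.8564i)·(-0.4225-0.0835i)  (+0.3150-0.0572i)·(-0.3479+0.0000i)  (-0.0030-0.0551i)·(+0.4225-0.0835i)  (-0.0057-0.0004i)·(-0.1635+0.0672i)  (-0.0001+0.0003i)·(+0.0294-0.0195i)
Y_3^-1(R⁻¹ n̂) = -0.209036-0.384426i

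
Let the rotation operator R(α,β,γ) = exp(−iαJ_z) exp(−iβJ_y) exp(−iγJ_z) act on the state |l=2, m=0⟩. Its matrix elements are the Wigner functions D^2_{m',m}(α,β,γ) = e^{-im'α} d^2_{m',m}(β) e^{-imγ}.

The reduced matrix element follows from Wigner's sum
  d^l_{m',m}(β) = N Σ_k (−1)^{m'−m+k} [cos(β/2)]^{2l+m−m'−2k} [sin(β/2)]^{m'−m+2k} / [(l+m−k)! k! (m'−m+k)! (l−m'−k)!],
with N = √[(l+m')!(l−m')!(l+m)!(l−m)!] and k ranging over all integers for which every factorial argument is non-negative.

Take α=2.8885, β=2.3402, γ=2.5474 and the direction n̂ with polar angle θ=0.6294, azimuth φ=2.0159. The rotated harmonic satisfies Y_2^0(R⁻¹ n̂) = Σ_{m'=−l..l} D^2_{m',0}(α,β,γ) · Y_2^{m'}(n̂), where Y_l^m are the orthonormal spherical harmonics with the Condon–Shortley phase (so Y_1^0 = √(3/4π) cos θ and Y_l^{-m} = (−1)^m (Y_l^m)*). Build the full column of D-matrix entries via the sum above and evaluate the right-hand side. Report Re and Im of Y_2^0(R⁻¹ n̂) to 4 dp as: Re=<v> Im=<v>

Need the full column D^2_{m',0} for m'=−2..2 at α=2.8885, β=2.3402, γ=2.5474.
cos(β/2)=0.390060, sin(β/2)=0.920790
d^2_{-2,0}: single k=2 term ⇒ +0.315979;  D = +0.276355-0.153201i
d^2_{-1,0}: k∈[1..2] ⇒ +0.133853 -0.745912 = -0.612059;  D = +0.592561-0.153259i
d^2_{0,0}: k∈[0..2] ⇒ +0.023149 -0.515992 +0.718856 = +0.226012;  D = +0.226012+0.000000i
d^2_{1,0}: k∈[0..1] ⇒ -0.133853 +0.745912 = +0.612059;  D = -0.592561-0.153259i
d^2_{2,0}: single k=0 term ⇒ +0.315979;  D = +0.276355+0.153201i
Y_2^{m'}(θ=0.6294,φ=2.0159) and Σ D·Y over m':
  (+0.2764-0.1532i)·(-0.0842+0.1040i)  (+0.5926-0.1533i)·(-0.1583-0.3318i)  (+0.2260+0.0000i)·(+0.3029+0.0000i)  (-0.5926-0.1533i)·(+0.1583-0.3318i)  (+0.2764+0.1532i)·(-0.0842-0.1040i)
Y_2^0(R⁻¹ n̂) = -0.235504+0.000000i

Re=-0.2355 Im=0.0000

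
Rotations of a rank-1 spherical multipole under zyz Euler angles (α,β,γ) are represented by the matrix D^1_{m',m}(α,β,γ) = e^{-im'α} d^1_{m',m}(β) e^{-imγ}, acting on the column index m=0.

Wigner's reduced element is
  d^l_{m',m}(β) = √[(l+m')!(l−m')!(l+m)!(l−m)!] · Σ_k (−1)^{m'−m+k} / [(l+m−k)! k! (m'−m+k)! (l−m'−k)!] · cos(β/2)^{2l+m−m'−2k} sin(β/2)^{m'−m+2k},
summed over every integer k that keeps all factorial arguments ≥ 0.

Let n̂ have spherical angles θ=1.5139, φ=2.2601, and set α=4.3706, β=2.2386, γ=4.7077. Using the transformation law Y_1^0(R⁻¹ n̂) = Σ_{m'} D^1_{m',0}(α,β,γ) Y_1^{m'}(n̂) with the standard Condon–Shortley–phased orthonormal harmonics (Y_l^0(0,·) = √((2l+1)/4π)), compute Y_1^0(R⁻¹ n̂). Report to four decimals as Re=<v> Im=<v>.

Re=-0.2140 Im=0.0000

Need the full column D^1_{m',0} for m'=−1..1 at α=4.3706, β=2.2386, γ=4.7077.
cos(β/2)=0.436312, sin(β/2)=0.899795
d^1_{-1,0}: single k=1 term ⇒ +0.555209;  D = -0.186091-0.523094i
d^1_{0,0}: k∈[0..1] ⇒ +0.190369 -0.809631 = -0.619263;  D = -0.619263+0.000000i
d^1_{1,0}: single k=0 term ⇒ -0.555209;  D = +0.186091-0.523094i
Y_1^{m'}(θ=1.5139,φ=2.2601) and Σ D·Y over m':
  (-0.1861-0.5231i)·(-0.2194-0.2662i)  (-0.6193+0.0000i)·(+0.0278+0.0000i)  (+0.1861-0.5231i)·(+0.2194-0.2662i)
Y_1^0(R⁻¹ n̂) = -0.214034+0.000000i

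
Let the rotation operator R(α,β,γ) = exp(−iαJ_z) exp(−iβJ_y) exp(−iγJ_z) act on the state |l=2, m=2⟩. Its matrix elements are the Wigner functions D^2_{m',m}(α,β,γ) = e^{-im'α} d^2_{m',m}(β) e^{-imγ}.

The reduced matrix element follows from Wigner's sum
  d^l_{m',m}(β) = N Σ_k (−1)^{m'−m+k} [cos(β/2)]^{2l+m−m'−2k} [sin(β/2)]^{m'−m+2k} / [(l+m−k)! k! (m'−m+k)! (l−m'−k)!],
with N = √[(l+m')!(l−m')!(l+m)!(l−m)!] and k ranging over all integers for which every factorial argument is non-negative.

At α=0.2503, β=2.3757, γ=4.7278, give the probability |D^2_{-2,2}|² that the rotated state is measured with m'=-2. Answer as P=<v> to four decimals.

P=0.5480

Split into d^2_{-2,2}(β=2.3757) × two z-phases.
With c≡cos(β/2)=0.373655 and s≡sin(β/2)=0.927568, N=[1·24·24·1]^{1/2}=24.000000
The bounds max(0,m−m')=4 and min(l+m,l−m')=4 give 1 term
  k=4: (−1)^0·24.0000/(24)·0.3737^0·0.9276^4 = +0.740257
d^2_{-2,2}(2.3757) = +0.740257
|D^2_{-2,2}|² = |d^2_{-2,2}(β)|² = (+0.740257)² = 0.547981 (the z-rotation phases have unit modulus)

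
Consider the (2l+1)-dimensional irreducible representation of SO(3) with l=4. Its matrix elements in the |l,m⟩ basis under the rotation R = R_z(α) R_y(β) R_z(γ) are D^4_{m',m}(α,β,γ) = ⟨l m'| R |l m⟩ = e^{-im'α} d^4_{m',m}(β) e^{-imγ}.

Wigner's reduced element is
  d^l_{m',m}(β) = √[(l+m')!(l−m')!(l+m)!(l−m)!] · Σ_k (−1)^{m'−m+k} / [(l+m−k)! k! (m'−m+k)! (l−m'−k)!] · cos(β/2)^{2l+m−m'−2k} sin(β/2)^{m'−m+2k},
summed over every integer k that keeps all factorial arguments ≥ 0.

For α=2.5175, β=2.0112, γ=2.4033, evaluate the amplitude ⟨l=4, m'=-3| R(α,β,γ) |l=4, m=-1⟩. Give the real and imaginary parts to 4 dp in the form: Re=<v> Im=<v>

Re=0.3622 Im=0.2127

Split into d^4_{-3,-1}(β=2.0112) × two z-phases.
With c≡cos(β/2)=0.535582 and s≡sin(β/2)=0.844483, N=[1·5040·6·120]^{1/2}=1904.940944
The bounds max(0,m−m')=2 and min(l+m,l−m')=3 give 2 terms
  k=2: (−1)^0·1904.9409/(240)·0.5356^6·0.8445^2 = +0.133600
  k=3: (−1)^1·1904.9409/(144)·0.5356^4·0.8445^4 = -0.553588
d^4_{-3,-1}(2.0112) = +0.133600 -0.553588 = -0.419987
Phases: e^{-i·(-3)·2.5175}=+0.296935+0.954898i, e^{-i·(-1)·2.4033}=-0.739619+0.673026i ⇒ D=+0.362151+0.212688i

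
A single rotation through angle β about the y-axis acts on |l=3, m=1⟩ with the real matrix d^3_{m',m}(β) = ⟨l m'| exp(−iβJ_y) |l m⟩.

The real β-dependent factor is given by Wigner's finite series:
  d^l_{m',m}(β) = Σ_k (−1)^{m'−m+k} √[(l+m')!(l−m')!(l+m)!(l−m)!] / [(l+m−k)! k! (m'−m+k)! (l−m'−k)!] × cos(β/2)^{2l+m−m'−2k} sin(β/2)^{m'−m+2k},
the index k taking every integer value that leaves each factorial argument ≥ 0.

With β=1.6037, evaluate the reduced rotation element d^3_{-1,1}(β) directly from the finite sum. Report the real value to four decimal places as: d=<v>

d^3_{-1,1}(β=1.6037) via Wigner's sum:
Half-angle: c=0.695378, s=0.718644. N=√(2·24·24·2)=48.000000
The bounds max(0,m−m')=2 and min(l+m,l−m')=4 give 3 terms
  k=2: (−1)^0·48.0000/(8)·0.6954^4·0.7186^2 = +0.724542
  k=3: (−1)^1·48.0000/(6)·0.6954^2·0.7186^4 = -1.031780
  k=4: (−1)^2·48.0000/(48)·0.6954^0·0.7186^6 = +0.137747
d^3_{-1,1}(1.6037) = +0.724542 -1.031780 +0.137747 = -0.169491

d=-0.1695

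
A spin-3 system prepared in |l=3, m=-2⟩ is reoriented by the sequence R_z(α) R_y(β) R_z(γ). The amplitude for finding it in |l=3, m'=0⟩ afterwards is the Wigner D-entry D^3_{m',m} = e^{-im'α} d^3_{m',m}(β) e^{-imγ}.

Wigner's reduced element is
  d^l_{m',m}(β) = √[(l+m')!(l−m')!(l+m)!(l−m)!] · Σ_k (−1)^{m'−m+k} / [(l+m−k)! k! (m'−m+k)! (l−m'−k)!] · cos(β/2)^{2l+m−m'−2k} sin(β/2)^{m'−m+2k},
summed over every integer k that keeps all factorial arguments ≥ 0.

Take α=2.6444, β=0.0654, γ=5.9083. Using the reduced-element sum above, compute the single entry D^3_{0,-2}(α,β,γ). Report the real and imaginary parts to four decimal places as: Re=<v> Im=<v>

D^3_{0,-2}(2.6444,0.0654,5.9083) = e^{-i·0·2.6444}·d^3_{0,-2}(0.0654)·e^{-i·-2·5.9083}. Compute d first:
Half-angle: c=0.999465, s=0.032694. N=√(6·6·1·120)=65.726707
k∈{0,1} keeps every argument non-negative
  k=0: (−1)^2·65.7267/(12)·0.9995^4·0.0327^2 = +0.005842
  k=1: (−1)^3·65.7267/(12)·0.9995^2·0.0327^4 = -0.000006
d^3_{0,-2}(0.0654) = +0.005842 -0.000006 = +0.005836
Phases: e^{-i·(0)·2.6444}=+1.000000+0.000000i, e^{-i·(-2)·5.9083}=+0.731845-0.681471i ⇒ D=+0.004271-0.003977i

Re=0.0043 Im=-0.0040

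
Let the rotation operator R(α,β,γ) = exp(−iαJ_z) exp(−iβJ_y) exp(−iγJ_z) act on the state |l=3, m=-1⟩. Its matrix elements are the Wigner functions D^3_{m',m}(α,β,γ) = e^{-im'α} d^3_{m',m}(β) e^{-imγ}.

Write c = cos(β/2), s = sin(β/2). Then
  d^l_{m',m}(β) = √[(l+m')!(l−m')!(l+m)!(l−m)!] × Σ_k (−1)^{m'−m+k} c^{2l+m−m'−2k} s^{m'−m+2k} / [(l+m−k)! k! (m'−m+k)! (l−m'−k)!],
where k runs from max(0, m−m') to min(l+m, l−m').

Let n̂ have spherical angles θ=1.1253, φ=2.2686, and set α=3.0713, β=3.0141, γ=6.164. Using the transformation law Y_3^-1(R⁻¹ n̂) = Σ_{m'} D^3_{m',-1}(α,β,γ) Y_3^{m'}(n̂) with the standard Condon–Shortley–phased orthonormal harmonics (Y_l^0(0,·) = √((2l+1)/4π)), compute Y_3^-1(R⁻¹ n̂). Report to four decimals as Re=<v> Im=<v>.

Need the full column D^3_{m',-1} for m'=−3..3 at α=3.0713, β=3.0141, γ=6.164.
cos(β/2)=0.063703, sin(β/2)=0.997969
d^3_{-3,-1}: single k=2 term ⇒ +0.000064;  D = -0.000060+0.000021i
d^3_{-2,-1}: k∈[1..2] ⇒ +0.000003 -0.001625 = -0.001622;  D = -0.001567+0.000417i
d^3_{-1,-1}: k∈[0..2] ⇒ +0.000000 -0.000131 +0.024151 = +0.024020;  D = -0.023590+0.004524i
d^3_{0,-1}: k∈[0..2] ⇒ -0.000004 +0.002670 -0.218442 = -0.215776;  D = -0.214245+0.025656i
d^3_{1,-1}: k∈[0..2] ⇒ +0.000098 -0.032202 +0.987875 = +0.955772;  D = -0.954630+0.046712i
d^3_{2,-1}: k∈[0..1] ⇒ -0.001625 +0.199410 = +0.197785;  D = +0.197739+0.004232i
d^3_{3,-1}: single k=0 term ⇒ +0.015590;  D = -0.015524-0.001427i
Y_3^{m'}(θ=1.1253,φ=2.2686) and Σ D·Y over m':
  (-0.0001+0.0000i)·(+0.2657-0.1530i)  (-0.0016+0.0004i)·(-0.0625+0.3531i)  (-0.0236+0.0045i)·(+0.0134+0.0160i)  (-0.2142+0.0257i)·(-0.3331+0.0000i)  (-0.9546+0.0467i)·(-0.0134+0.0160i)  (+0.1977+0.0042i)·(-0.0625-0.3531i)  (-0.0155-0.0014i)·(-0.2657-0.1530i)
Y_3^-1(R⁻¹ n̂) = +0.076021-0.092665i

Re=0.0760 Im=-0.0927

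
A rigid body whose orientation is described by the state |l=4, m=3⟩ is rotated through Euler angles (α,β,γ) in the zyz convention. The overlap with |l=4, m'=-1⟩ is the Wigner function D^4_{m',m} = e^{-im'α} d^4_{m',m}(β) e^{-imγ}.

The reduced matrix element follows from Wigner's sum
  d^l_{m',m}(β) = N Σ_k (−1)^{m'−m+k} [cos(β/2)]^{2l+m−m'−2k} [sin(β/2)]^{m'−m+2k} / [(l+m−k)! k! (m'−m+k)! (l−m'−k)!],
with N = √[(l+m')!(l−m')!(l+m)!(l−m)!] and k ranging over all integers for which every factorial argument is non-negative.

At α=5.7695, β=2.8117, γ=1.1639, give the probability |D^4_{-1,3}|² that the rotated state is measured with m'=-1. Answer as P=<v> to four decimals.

P=0.0354

Split into d^4_{-1,3}(β=2.8117) × two z-phases.
With c≡cos(β/2)=0.164199 and s≡sin(β/2)=0.986427, N=[6·120·5040·1]^{1/2}=1904.940944
k∈{4,5} keeps every argument non-negative
  k=4: (−1)^0·1904.9409/(144)·0.1642^4·0.9864^4 = +0.009105
  k=5: (−1)^1·1904.9409/(240)·0.1642^2·0.9864^6 = -0.197153
d^4_{-1,3}(2.8117) = +0.009105 -0.197153 = -0.188048
|D^4_{-1,3}|² = |d^4_{-1,3}(β)|² = (-0.188048)² = 0.035362 (the z-rotation phases have unit modulus)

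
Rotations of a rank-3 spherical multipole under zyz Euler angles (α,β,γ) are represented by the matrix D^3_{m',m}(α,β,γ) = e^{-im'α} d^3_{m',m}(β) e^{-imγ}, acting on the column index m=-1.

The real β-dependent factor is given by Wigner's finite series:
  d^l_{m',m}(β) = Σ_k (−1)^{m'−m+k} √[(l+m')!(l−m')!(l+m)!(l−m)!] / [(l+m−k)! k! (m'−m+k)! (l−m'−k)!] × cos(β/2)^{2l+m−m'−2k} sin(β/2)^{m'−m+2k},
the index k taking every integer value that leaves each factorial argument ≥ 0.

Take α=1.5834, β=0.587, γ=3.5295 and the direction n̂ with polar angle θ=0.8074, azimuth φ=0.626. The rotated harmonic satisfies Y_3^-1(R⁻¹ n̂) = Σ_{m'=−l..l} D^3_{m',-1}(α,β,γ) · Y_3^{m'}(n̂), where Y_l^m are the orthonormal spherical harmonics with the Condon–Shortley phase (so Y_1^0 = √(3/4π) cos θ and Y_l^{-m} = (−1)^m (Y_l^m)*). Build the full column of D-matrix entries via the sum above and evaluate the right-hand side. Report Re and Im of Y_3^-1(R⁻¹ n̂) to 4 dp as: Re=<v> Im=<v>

Need the full column D^3_{m',-1} for m'=−3..3 at α=1.5834, β=0.587, γ=3.5295.
cos(β/2)=0.957237, sin(β/2)=0.289304
d^3_{-3,-1}: single k=2 term ⇒ +0.272166;  D = -0.112398+0.247873i
d^3_{-2,-1}: k∈[1..2] ⇒ +0.735280 -0.134324 = +0.600956;  D = +0.550400+0.241262i
d^3_{-1,-1}: k∈[0..2] ⇒ +0.769338 -0.562183 +0.038513 = +0.245668;  D = +0.095783-0.226226i
d^3_{0,-1}: k∈[0..2] ⇒ -0.805459 +0.220717 -0.006720 = -0.591462;  D = +0.547518+0.223722i
d^3_{1,-1}: k∈[0..2] ⇒ +0.421638 -0.051351 +0.000586 = +0.370873;  D = -0.135945+0.345059i
d^3_{2,-1}: k∈[0..1] ⇒ -0.134324 +0.006135 = -0.128189;  D = -0.119850-0.045482i
d^3_{3,-1}: single k=0 term ⇒ +0.024860;  D = +0.008527-0.023352i
Y_3^{m'}(θ=0.8074,φ=0.626) and Σ D·Y over m':
  (-0.1124+0.2479i)·(-0.0476-0.1500i)  (+0.5504+0.2413i)·(+0.1156-0.3502i)  (+0.0958-0.2262i)·(+0.2630-0.1902i)  (+0.5475+0.2237i)·(-0.1574+0.0000i)  (-0.1359+0.3451i)·(-0.2630-0.1902i)  (-0.1198-0.0455i)·(+0.1156+0.3502i)  (+0.0085-0.0234i)·(+0.0476-0.1500i)
Y_3^-1(R⁻¹ n̂) = +0.187011-0.387277i

Re=0.1870 Im=-0.3873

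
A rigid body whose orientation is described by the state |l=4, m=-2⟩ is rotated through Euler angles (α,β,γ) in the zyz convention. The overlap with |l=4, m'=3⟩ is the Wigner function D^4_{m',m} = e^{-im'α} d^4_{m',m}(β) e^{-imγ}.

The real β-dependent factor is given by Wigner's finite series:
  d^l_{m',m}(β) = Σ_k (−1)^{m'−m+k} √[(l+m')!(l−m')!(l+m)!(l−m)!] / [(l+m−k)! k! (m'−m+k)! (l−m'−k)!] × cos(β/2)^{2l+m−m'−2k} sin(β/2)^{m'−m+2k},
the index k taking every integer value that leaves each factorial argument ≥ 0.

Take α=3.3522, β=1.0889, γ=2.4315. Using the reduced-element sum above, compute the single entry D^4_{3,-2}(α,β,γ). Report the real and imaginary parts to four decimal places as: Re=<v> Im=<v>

Re=-0.1064 Im=-0.2038

Split into d^4_{3,-2}(β=1.0889) × two z-phases.
Half-angle: c=0.855412, s=0.517948. N=√(5040·1·2·720)=2693.993318
k∈{0,1} keeps every argument non-negative
  k=0: (−1)^5·2693.9933/(240)·0.8554^3·0.5179^5 = -0.261903
  k=1: (−1)^6·2693.9933/(720)·0.8554^1·0.5179^7 = +0.032007
d^4_{3,-2}(1.0889) = -0.261903 +0.032007 = -0.229897
Phases: e^{-i·(3)·3.3522}=-0.806953+0.590616i, e^{-i·(-2)·2.4315}=+0.150042-0.988680i ⇒ D=-0.106408-0.203789i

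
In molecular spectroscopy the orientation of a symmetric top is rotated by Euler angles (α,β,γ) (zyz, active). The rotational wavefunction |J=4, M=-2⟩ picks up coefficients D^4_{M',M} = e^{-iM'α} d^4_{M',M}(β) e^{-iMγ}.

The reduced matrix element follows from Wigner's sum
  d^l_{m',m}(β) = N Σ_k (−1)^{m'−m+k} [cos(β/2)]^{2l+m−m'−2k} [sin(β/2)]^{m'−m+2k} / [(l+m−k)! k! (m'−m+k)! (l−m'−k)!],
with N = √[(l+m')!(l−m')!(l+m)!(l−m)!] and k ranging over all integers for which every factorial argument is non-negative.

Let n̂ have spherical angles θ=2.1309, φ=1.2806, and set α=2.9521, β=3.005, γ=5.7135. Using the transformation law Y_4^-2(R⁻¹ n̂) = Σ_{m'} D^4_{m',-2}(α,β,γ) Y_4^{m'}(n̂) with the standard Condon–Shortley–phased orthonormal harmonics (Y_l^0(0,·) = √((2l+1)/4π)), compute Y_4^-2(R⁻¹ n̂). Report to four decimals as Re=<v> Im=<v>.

Re=-0.0134 Im=0.2097

Need the full column D^4_{m',-2} for m'=−4..4 at α=2.9521, β=3.005, γ=5.7135.
cos(β/2)=0.068243, sin(β/2)=0.997669
d^4_{-4,-2}: single k=2 term ⇒ +0.000001;  D = -0.000000-0.000001i
d^4_{-3,-2}: k∈[1..2] ⇒ +0.000000 -0.000016 = -0.000016;  D = -0.000002-0.000016i
d^4_{-2,-2}: k∈[0..2] ⇒ +0.000000 -0.000001 +0.000322 = +0.000321;  D = +0.000017-0.000321i
d^4_{-1,-2}: k∈[0..2] ⇒ -0.000000 +0.000031 -0.004442 = -0.004411;  D = +0.001057-0.004283i
d^4_{0,-2}: k∈[0..2] ⇒ +0.000001 -0.000544 +0.043567 = +0.043024;  D = +0.017991-0.039082i
d^4_{1,-2}: k∈[0..2] ⇒ -0.000021 +0.006664 -0.284840 = -0.278197;  D = +0.161850-0.226270i
d^4_{2,-2}: k∈[0..2] ⇒ +0.000322 -0.055109 +0.981501 = +0.926715;  D = +0.671470-0.638693i
d^4_{3,-2}: k∈[0..1] ⇒ -0.003526 +0.251205 = +0.247679;  D = -0.208402+0.133842i
d^4_{4,-2}: single k=0 term ⇒ +0.024301;  D = +0.022554-0.009045i
Y_4^{m'}(θ=2.1309,φ=1.2806) and Σ D·Y over m':
  (-0.0000-0.0000i)·(+0.0909+0.2091i)  (-0.0000-0.0000i)·(+0.3092-0.2606i)  (+0.0000-0.0003i)·(-0.1959-0.1285i)  (+0.0011-0.0043i)·(+0.0624-0.2090i)  (+0.0180-0.0391i)·(-0.2834+0.0000i)  (+0.1618-0.2263i)·(-0.0624-0.2090i)  (+0.6715-0.6387i)·(-0.1959+0.1285i)  (-0.2084+0.1338i)·(-0.3092-0.2606i)  (+0.0226-0.0090i)·(+0.0909-0.2091i)
Y_4^-2(R⁻¹ n̂) = -0.013391+0.209716i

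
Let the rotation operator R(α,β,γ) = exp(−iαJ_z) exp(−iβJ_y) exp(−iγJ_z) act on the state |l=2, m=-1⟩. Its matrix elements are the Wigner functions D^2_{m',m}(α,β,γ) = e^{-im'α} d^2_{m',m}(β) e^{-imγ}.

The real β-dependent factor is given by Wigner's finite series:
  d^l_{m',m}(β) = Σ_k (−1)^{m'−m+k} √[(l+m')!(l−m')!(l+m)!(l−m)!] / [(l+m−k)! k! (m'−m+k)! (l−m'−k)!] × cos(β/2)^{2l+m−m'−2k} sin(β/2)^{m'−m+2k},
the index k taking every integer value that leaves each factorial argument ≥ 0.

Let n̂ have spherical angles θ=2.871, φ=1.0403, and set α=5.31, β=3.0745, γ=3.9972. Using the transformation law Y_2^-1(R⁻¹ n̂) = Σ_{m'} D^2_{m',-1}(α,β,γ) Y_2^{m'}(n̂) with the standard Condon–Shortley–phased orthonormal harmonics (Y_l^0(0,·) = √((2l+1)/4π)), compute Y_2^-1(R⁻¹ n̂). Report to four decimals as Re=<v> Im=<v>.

Re=-0.2208 Im=0.0172

Need the full column D^2_{m',-1} for m'=−2..2 at α=5.31, β=3.0745, γ=3.9972.
cos(β/2)=0.033540, sin(β/2)=0.999437
d^2_{-2,-1}: single k=1 term ⇒ +0.000075;  D = -0.000035+0.000067i
d^2_{-1,-1}: k∈[0..1] ⇒ +0.000001 -0.003371 = -0.003370;  D = +0.003346-0.000395i
d^2_{0,-1}: k∈[0..1] ⇒ -0.000092 +0.082017 = +0.081925;  D = -0.053723-0.061851i
d^2_{1,-1}: k∈[0..1] ⇒ +0.003371 -0.997751 = -0.994380;  D = -0.253710+0.961470i
d^2_{2,-1}: single k=0 term ⇒ -0.066967;  D = -0.063142+0.022308i
Y_2^{m'}(θ=2.871,φ=1.0403) and Σ D·Y over m':
  (-0.0000+0.0001i)·(-0.0135-0.0241i)  (+0.0033-0.0004i)·(-0.1007+0.1716i)  (-0.0537-0.0619i)·(+0.5632+0.0000i)  (-0.2537+0.9615i)·(+0.1007+0.1716i)  (-0.0631+0.0223i)·(-0.0135+0.0241i)
Y_2^-1(R⁻¹ n̂) = -0.220780+0.017215i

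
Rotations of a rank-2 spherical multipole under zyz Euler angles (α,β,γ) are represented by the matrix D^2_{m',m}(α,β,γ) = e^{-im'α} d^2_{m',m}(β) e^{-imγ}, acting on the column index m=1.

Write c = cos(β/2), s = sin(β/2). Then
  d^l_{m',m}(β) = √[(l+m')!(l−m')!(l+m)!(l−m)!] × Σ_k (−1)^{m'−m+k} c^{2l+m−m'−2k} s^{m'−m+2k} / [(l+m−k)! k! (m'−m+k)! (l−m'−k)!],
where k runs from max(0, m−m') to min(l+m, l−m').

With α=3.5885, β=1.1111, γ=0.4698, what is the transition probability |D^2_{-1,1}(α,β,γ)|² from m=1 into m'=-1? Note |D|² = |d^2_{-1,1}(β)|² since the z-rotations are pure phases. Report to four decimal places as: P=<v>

Split into d^2_{-1,1}(β=1.1111) × two z-phases.
c=cos(1.1111/2)=0.849610, s=sin(1.1111/2)=0.527411; N=√[1·6·6·1]=6.000000
The bounds max(0,m−m')=2 and min(l+m,l−m')=3 give 2 terms
  k=2: (−1)^0·6.0000/(2)·0.8496^2·0.5274^2 = +0.602364
  k=3: (−1)^1·6.0000/(6)·0.8496^0·0.5274^4 = -0.077374
d^2_{-1,1}(1.1111) = +0.602364 -0.077374 = +0.524990
|D^2_{-1,1}|² = |d^2_{-1,1}(β)|² = (+0.524990)² = 0.275614 (the z-rotation phases have unit modulus)

P=0.2756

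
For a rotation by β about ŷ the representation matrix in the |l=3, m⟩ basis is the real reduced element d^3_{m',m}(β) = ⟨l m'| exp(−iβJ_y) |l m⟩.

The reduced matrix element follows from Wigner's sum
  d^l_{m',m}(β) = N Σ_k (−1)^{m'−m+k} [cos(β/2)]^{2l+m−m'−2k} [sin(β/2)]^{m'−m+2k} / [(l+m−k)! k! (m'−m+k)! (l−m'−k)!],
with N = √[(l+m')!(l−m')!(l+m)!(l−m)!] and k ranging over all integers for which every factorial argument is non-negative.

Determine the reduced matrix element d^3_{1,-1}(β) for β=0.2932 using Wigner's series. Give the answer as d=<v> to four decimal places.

d=0.1191

d^3_{1,-1}(β=0.2932) via Wigner's sum:
With c≡cos(β/2)=0.989273 and s≡sin(β/2)=0.146075, N=[24·2·2·24]^{1/2}=48.000000
The bounds max(0,m−m')=0 and min(l+m,l−m')=2 give 3 terms
  k=0: (−1)^2·48.0000/(8)·0.9893^4·0.1461^2 = +0.122623
  k=1: (−1)^3·48.0000/(6)·0.9893^2·0.1461^4 = -0.003565
  k=2: (−1)^4·48.0000/(48)·0.9893^0·0.1461^6 = +0.000010
d^3_{1,-1}(0.2932) = +0.122623 -0.003565 +0.000010 = +0.119068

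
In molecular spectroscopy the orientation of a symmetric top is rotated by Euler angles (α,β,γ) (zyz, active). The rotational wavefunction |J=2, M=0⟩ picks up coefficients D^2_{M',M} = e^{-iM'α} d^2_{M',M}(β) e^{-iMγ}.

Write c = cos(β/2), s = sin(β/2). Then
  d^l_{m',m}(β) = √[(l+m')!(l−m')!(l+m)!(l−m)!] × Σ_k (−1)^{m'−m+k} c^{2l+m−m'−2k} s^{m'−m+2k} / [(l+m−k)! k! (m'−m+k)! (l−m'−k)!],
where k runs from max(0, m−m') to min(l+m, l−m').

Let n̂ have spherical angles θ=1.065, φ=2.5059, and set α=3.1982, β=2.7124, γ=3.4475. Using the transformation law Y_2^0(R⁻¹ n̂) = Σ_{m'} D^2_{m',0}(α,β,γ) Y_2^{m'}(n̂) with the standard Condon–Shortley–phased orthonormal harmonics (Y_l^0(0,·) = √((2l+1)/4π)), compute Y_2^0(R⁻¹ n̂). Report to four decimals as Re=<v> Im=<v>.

Need the full column D^2_{m',0} for m'=−2..2 at α=3.1982, β=2.7124, γ=3.4475.
cos(β/2)=0.212953, sin(β/2)=0.977062
d^2_{-2,0}: single k=2 term ⇒ +0.106044;  D = +0.105366+0.011980i
d^2_{-1,0}: k∈[1..2] ⇒ +0.023113 -0.486549 = -0.463436;  D = +0.462694+0.026220i
d^2_{0,0}: k∈[0..2] ⇒ +0.002057 -0.173170 +0.911359 = +0.740245;  D = +0.740245+0.000000i
d^2_{1,0}: k∈[0..1] ⇒ -0.023113 +0.486549 = +0.463436;  D = -0.462694+0.026220i
d^2_{2,0}: single k=0 term ⇒ +0.106044;  D = +0.105366-0.011980i
Y_2^{m'}(θ=1.065,φ=2.5059) and Σ D·Y over m':
  (+0.1054+0.0120i)·(+0.0872+0.2824i)  (+0.4627+0.0262i)·(-0.2635-0.1944i)  (+0.7402+0.0000i)·(-0.0933+0.0000i)  (-0.4627+0.0262i)·(+0.2635-0.1944i)  (+0.1054-0.0120i)·(+0.0872-0.2824i)
Y_2^0(R⁻¹ n̂) = -0.291068+0.000000i

Re=-0.2911 Im=0.0000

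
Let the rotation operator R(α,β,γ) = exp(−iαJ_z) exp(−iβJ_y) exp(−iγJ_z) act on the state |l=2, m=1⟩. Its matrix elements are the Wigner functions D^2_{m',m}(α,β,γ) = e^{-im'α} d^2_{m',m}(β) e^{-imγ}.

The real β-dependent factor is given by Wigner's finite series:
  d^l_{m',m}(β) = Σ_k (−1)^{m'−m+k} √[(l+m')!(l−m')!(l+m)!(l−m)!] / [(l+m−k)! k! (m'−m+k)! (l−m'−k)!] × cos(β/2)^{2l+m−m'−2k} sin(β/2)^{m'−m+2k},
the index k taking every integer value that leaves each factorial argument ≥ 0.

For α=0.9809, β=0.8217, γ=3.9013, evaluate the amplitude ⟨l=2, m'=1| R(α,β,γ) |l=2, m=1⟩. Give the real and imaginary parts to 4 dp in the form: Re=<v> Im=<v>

Re=0.0514 Im=0.2998

First d^2_{1,1}(β=0.8217), then the phase factors e^{-i(1)α} and e^{-i(1)γ}:
With c≡cos(β/2)=0.916782 and s≡sin(β/2)=0.399389, N=[6·1·6·1]^{1/2}=6.000000
Admissible k: 0..1 (factorial args all ≥0)
  k=0: (−1)^0·6.0000/(6)·0.9168^4·0.3994^0 = +0.706421
  k=1: (−1)^1·6.0000/(2)·0.9168^2·0.3994^2 = -0.402202
d^2_{1,1}(0.8217) = +0.706421 -0.402202 = +0.304219
Phases: e^{-i·(1)·0.9809}=+0.556275-0.830998i, e^{-i·(1)·3.9013}=-0.725038+0.688709i ⇒ D=+0.051412+0.299843i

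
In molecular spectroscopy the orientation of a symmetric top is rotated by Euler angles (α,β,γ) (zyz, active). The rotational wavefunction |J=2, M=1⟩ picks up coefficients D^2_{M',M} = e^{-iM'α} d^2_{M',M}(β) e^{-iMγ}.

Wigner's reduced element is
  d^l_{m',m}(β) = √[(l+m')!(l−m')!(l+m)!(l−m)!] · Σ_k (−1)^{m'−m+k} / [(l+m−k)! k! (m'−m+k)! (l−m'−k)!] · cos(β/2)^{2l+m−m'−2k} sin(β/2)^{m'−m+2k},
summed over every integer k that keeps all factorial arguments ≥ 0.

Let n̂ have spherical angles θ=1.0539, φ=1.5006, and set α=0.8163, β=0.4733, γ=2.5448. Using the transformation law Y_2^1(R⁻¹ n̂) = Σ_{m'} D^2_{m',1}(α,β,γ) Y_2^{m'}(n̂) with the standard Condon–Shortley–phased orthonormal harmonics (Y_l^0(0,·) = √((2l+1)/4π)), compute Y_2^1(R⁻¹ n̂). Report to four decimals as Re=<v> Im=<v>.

Need the full column D^2_{m',1} for m'=−2..2 at α=0.8163, β=0.4733, γ=2.5448.
cos(β/2)=0.972129, sin(β/2)=0.234447
d^2_{-2,1}: single k=3 term ⇒ +0.025055;  D = +0.015334-0.019815i
d^2_{-1,1}: k∈[2..3] ⇒ +0.155833 -0.003021 = +0.152812;  D = -0.023999-0.150915i
d^2_{0,1}: k∈[1..2] ⇒ +0.527585 -0.030686 = +0.496899;  D = -0.411006-0.279254i
d^2_{1,1}: k∈[0..1] ⇒ +0.893090 -0.155833 = +0.737257;  D = -0.719567+0.160537i
d^2_{2,1}: single k=0 term ⇒ -0.430771;  D = +0.219621-0.370581i
Y_2^{m'}(θ=1.0539,φ=1.5006) and Σ D·Y over m':
  (+0.0153-0.0198i)·(-0.2891-0.0409i)  (-0.0240-0.1509i)·(+0.0233-0.3311i)  (-0.4110-0.2793i)·(-0.0843+0.0000i)  (-0.7196+0.1605i)·(-0.0233-0.3311i)  (+0.2196-0.3706i)·(-0.2891+0.0409i)
Y_2^1(R⁻¹ n̂) = +0.000445+0.383677i

Re=0.0004 Im=0.3837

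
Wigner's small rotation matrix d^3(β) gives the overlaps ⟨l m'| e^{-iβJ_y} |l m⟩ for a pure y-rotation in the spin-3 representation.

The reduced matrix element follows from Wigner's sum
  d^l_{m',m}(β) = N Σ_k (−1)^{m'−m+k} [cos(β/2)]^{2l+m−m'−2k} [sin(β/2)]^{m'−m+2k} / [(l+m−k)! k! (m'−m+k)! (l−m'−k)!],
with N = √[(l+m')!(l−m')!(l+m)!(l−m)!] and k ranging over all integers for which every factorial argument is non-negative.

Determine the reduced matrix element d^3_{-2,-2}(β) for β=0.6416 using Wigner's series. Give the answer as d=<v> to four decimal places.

d^3_{-2,-2}(β=0.6416) via Wigner's sum:
c=cos(0.6416/2)=0.948983, s=sin(0.6416/2)=0.315326; N=√[1·120·1·120]=120.000000
k: max(0,(-2)−(-2))=0 … min(3+(-2),3−(-2))=1
  k=0: (−1)^0·120.0000/(120)·0.9490^6·0.3153^0 = +0.730385
  k=1: (−1)^1·120.0000/(24)·0.9490^4·0.3153^2 = -0.403203
d^3_{-2,-2}(0.6416) = +0.730385 -0.403203 = +0.327182

d=0.3272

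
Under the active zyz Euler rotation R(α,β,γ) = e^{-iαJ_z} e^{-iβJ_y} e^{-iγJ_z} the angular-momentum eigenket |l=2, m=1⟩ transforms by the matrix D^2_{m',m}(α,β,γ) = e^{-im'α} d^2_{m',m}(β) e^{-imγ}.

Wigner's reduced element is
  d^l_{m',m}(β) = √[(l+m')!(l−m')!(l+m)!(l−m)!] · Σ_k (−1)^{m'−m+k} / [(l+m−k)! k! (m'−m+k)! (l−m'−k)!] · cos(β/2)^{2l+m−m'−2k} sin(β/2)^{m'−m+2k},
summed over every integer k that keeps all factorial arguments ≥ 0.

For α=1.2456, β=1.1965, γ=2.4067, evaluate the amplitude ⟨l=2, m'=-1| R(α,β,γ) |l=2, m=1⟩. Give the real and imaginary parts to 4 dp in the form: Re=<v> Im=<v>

Split into d^2_{-1,1}(β=1.1965) × two z-phases.
With c≡cos(β/2)=0.826322 and s≡sin(β/2)=0.563197, N=[1·6·6·1]^{1/2}=6.000000
The bounds max(0,m−m')=2 and min(l+m,l−m')=3 give 2 terms
  k=2: (−1)^0·6.0000/(2)·0.8263^2·0.5632^2 = +0.649743
  k=3: (−1)^1·6.0000/(6)·0.8263^0·0.5632^4 = -0.100610
d^2_{-1,1}(1.1965) = +0.649743 -0.100610 = +0.549133
Phases: e^{-i·(-1)·1.2456}=+0.319495+0.947588i, e^{-i·(1)·2.4067}=-0.741903-0.670508i ⇒ D=+0.218736-0.503687i

Re=0.2187 Im=-0.5037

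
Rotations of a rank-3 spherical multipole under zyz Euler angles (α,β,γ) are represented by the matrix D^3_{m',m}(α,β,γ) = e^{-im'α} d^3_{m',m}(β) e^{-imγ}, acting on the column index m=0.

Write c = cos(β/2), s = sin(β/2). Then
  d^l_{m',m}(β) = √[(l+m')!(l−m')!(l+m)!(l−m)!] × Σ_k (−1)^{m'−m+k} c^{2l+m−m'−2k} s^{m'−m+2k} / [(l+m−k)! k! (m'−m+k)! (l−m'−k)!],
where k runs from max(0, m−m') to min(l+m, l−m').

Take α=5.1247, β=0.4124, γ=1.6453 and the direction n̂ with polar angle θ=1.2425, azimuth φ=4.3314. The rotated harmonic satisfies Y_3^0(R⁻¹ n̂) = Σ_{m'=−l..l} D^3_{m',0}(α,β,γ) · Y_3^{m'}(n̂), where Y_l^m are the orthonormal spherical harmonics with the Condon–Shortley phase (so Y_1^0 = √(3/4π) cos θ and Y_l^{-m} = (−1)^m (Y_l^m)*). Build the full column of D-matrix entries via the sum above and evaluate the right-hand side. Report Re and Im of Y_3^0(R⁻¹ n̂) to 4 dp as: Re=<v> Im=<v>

Re=-0.2983 Im=0.0000

Need the full column D^3_{m',0} for m'=−3..3 at α=5.1247, β=0.4124, γ=1.6453.
cos(β/2)=0.978816, sin(β/2)=0.204742
d^3_{-3,0}: single k=3 term ⇒ +0.035995;  D = -0.034007+0.011795i
d^3_{-2,0}: k∈[2..3] ⇒ +0.210755 -0.009221 = +0.201534;  D = -0.136808-0.147985i
d^3_{-1,0}: k∈[1..3] ⇒ +0.637239 -0.083644 +0.001220 = +0.554815;  D = +0.222330-0.508320i
d^3_{0,0}: k∈[0..3] ⇒ +0.879440 -0.346306 +0.015152 -0.000074 = +0.548213;  D = +0.548213+0.000000i
d^3_{1,0}: k∈[0..2] ⇒ -0.637239 +0.083644 -0.001220 = -0.554815;  D = -0.222330-0.508320i
d^3_{2,0}: k∈[0..1] ⇒ +0.210755 -0.009221 = +0.201534;  D = -0.136808+0.147985i
d^3_{3,0}: single k=0 term ⇒ -0.035995;  D = +0.034007+0.011795i
Y_3^{m'}(θ=1.2425,φ=4.3314) and Σ D·Y over m':
  (-0.0340+0.0118i)·(+0.3220-0.1468i)  (-0.1368-0.1480i)·(-0.2136-0.2038i)  (+0.2223-0.5083i)·(+0.0546-0.1364i)  (+0.5482+0.0000i)·(-0.2984+0.0000i)  (-0.2223-0.5083i)·(-0.0546-0.1364i)  (-0.1368+0.1480i)·(-0.2136+0.2038i)  (+0.0340+0.0118i)·(-0.3220-0.1468i)
Y_3^0(R⁻¹ n̂) = -0.298265+0.000000i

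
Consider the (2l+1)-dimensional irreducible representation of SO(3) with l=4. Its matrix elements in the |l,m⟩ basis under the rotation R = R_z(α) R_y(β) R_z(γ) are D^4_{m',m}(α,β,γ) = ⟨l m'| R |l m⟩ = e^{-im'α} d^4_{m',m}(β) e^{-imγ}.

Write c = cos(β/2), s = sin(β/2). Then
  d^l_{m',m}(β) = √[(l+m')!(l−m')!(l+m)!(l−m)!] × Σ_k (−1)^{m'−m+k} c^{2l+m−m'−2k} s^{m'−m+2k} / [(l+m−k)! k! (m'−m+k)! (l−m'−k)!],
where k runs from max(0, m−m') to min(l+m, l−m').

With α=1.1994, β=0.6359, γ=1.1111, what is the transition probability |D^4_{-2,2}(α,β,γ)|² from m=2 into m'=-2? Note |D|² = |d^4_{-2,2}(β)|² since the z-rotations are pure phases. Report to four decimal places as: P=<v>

D^4_{-2,2}(1.1994,0.6359,1.1111) = e^{-i·-2·1.1994}·d^4_{-2,2}(0.6359)·e^{-i·2·1.1111}. Compute d first:
c=cos(0.6359/2)=0.949878, s=sin(0.6359/2)=0.312620; N=√[2·720·720·2]=1440.000000
The bounds max(0,m−m')=4 and min(l+m,l−m')=6 give 3 terms
  k=4: (−1)^0·1440.0000/(96)·0.9499^4·0.3126^4 = +0.116635
  k=5: (−1)^1·1440.0000/(120)·0.9499^2·0.3126^6 = -0.010107
  k=6: (−1)^2·1440.0000/(1440)·0.9499^0·0.3126^8 = +0.000091
d^4_{-2,2}(0.6359) = +0.116635 -0.010107 +0.000091 = +0.106620
|D^4_{-2,2}|² = |d^4_{-2,2}(β)|² = (+0.106620)² = 0.011368 (the z-rotation phases have unit modulus)

P=0.0114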